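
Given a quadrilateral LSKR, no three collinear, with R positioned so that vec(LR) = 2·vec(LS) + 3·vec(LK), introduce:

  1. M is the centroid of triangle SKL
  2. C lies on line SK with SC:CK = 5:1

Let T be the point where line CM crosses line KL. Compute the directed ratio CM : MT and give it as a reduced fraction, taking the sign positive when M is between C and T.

CM:MT = -1/2

Work in coordinates with L = (0, 0), S = (1, 0), K = (0, 1), R = (2, 3).
1. M is the centroid of triangle SKL ⇒ M = (1/3, 1/3)
2. C lies on line SK with SC:CK = 5:1 ⇒ C = (1/6, 5/6)
line CM meets KL at T = (0, 4/3)
M = C + t·(T−C) with t = -1, so CM:MT = -1:2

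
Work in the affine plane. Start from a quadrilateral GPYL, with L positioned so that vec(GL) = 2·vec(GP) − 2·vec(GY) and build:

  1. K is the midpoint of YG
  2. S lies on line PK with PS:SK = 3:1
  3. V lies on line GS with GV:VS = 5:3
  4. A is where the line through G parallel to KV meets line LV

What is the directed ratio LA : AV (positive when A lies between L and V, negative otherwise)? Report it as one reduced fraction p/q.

Assign G = (0, 0), P = (1, 0), Y = (0, 1), L = (2, -2) — the answer is frame-independent, so this choice is without loss of generality.
1. K is the midpoint of YG ⇒ K = (0, 1/2)
2. S lies on line PK with PS:SK = 3:1 ⇒ S = (1/4, 3/8)
3. V lies on line GS with GV:VS = 5:3 ⇒ V = (5/32, 15/64)
4. A is where the line through G parallel to KV meets line LV ⇒ A = (-125/144, 425/288)
A = L + t·(V−L) with t = 14/9, so LA:AV = t:(1−t) = 14/9:-5/9

LA:AV = -14/5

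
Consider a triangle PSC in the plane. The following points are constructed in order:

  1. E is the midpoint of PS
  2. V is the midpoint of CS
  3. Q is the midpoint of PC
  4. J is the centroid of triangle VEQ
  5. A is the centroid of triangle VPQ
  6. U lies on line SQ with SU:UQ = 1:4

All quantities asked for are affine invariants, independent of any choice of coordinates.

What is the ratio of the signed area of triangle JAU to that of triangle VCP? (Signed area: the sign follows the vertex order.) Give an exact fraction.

[JAU]:[VCP] = 7/90

Set P = (0, 0), S = (1, 0), C = (0, 1); any affine frame gives the same invariant.
1. E is the midpoint of PS ⇒ E = (1/2, 0)
2. V is the midpoint of CS ⇒ V = (1/2, 1/2)
3. Q is the midpoint of PC ⇒ Q = (0, 1/2)
4. J is the centroid of triangle VEQ ⇒ J = (1/3, 1/3)
5. A is the centroid of triangle VPQ ⇒ A = (1/6, 1/3)
6. U lies on line SQ with SU:UQ = 1:4 ⇒ U = (4/5, 1/10)
2·[JAU] = 7/180, 2·[VCP] = 1/2
[JAU]:[VCP] = 7/180:1/2 = 7/90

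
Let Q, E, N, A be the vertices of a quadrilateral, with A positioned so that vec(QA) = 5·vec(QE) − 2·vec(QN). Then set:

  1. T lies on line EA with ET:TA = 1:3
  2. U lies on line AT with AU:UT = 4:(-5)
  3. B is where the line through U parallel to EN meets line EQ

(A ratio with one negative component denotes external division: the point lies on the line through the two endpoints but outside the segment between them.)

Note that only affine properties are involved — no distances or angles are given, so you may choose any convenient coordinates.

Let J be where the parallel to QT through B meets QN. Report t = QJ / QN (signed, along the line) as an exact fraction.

Choose coordinates Q = (0, 0), E = (1, 0), N = (0, 1), A = (5, -2).
1. T lies on line EA with ET:TA = 1:3 ⇒ T = (2, -1/2)
2. U lies on line AT with AU:UT = 4:(-5) ⇒ U = (17, -8)
3. B is where the line through U parallel to EN meets line EQ ⇒ B = (9, 0)
through B parallel to QT: direction (2, -1/2); meets QN at J = (0, 9/4)
J = Q + t·(N−Q) with t = 9/4

t = 9/4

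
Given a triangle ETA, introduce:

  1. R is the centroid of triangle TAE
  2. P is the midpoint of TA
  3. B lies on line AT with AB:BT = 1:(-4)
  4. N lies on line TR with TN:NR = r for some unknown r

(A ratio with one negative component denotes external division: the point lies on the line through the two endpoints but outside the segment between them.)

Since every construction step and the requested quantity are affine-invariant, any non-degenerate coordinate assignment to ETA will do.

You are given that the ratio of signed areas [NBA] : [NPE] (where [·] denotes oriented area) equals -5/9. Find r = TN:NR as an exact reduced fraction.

r = 5/2

Work in coordinates with E = (0, 0), T = (1, 0), A = (0, 1).
1. R is the centroid of triangle TAE ⇒ R = (1/3, 1/3)
2. P is the midpoint of TA ⇒ P = (1/2, 1/2)
3. B lies on line AT with AB:BT = 1:(-4) ⇒ B = (-1/3, 4/3)
4. With TN:NR = r, write λ = r/(r+1) so N = T + λ·(R−T); N is affine-linear in λ
Every point depending on N is an affine combination of N and λ-independent points, so each such coordinate is linear in λ; the λ² term in each signed area is a multiple of (R−T)×(R−T) = 0, so 2·[NBA] and 2·[NPE] are each linear in λ. Evaluating at λ=0 and λ=1:
  2·[NBA] = -1/9·λ,   2·[NPE] = -1/2·λ + 1/2
So [NBA]:[NPE] = (-1/9·λ) / (-1/2·λ + 1/2). Setting this equal to -5/9:
  -1/9·λ = -5/9·(-1/2·λ + 1/2)  ⇒  λ = 5/7
Then r = λ/(1−λ) = (5/7)/(2/7) = 5/2. Check: with r = 5/2, N = (11/21, 5/21) and [NBA]:[NPE] = -5/9 as required.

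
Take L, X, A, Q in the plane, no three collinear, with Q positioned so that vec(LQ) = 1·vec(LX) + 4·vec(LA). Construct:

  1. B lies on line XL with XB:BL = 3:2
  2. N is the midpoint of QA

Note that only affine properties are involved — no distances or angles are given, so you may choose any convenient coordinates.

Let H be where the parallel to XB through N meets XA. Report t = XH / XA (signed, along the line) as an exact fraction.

t = 5/2

Work in coordinates with L = (0, 0), X = (1, 0), A = (0, 1), Q = (1, 4).
1. B lies on line XL with XB:BL = 3:2 ⇒ B = (2/5, 0)
2. N is the midpoint of QA ⇒ N = (1/2, 5/2)
through N parallel to XB: direction (-3/5, 0); meets XA at H = (-3/2, 5/2)
H = X + t·(A−X) with t = 5/2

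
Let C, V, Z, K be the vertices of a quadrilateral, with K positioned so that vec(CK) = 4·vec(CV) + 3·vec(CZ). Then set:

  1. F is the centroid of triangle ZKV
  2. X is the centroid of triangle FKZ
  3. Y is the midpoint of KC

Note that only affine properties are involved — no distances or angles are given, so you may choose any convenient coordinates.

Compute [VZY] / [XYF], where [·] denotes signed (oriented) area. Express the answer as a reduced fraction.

[VZY]:[XYF] = 45/2

Work in coordinates with C = (0, 0), V = (1, 0), Z = (0, 1), K = (4, 3).
1. F is the centroid of triangle ZKV ⇒ F = (5/3, 4/3)
2. X is the centroid of triangle FKZ ⇒ X = (17/9, 16/9)
3. Y is the midpoint of KC ⇒ Y = (2, 3/2)
2·[VZY] = -5/2, 2·[XYF] = -1/9
[VZY]:[XYF] = -5/2:-1/9 = 45/2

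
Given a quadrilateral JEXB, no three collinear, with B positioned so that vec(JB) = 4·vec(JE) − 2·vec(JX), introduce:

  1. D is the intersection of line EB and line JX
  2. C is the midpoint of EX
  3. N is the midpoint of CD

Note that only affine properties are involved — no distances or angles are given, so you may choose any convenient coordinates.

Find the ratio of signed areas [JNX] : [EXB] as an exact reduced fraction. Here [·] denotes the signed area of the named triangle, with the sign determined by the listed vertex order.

[JNX]:[EXB] = -1/4

Assign J = (0, 0), E = (1, 0), X = (0, 1), B = (4, -2) — the answer is frame-independent, so this choice is without loss of generality.
1. D is the intersection of line EB and line JX ⇒ D = (0, 2/3)
2. C is the midpoint of EX ⇒ C = (1/2, 1/2)
3. N is the midpoint of CD ⇒ N = (1/4, 7/12)
2·[JNX] = 1/4, 2·[EXB] = -1
[JNX]:[EXB] = 1/4:-1 = -1/4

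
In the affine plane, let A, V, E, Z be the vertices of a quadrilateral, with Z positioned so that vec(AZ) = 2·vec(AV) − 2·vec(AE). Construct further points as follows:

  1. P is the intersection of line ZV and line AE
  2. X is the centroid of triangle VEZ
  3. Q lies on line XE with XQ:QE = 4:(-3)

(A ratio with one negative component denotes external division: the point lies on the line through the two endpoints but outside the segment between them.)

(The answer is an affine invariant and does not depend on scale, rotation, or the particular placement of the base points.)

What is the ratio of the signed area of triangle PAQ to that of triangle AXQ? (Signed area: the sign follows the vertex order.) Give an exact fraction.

Assign A = (0, 0), V = (1, 0), E = (0, 1), Z = (2, -2) — the answer is frame-independent, so this choice is without loss of generality.
1. P is the intersection of line ZV and line AE ⇒ P = (0, 2)
2. X is the centroid of triangle VEZ ⇒ X = (1, -1/3)
3. Q lies on line XE with XQ:QE = 4:(-3) ⇒ Q = (-3, 5)
2·[PAQ] = -6, 2·[AXQ] = 4
[PAQ]:[AXQ] = -6:4 = -3/2

[PAQ]:[AXQ] = -3/2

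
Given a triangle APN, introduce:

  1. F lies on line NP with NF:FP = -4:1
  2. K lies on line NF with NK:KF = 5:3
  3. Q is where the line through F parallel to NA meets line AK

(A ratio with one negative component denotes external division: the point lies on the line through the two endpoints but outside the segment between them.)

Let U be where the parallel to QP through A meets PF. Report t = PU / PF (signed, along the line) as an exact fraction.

t = -4/3

Work in coordinates with A = (0, 0), P = (1, 0), N = (0, 1).
1. F lies on line NP with NF:FP = -4:1 ⇒ F = (4/3, -1/3)
2. K lies on line NF with NK:KF = 5:3 ⇒ K = (5/6, 1/6)
3. Q is where the line through F parallel to NA meets line AK ⇒ Q = (4/3, 4/15)
through A parallel to QP: direction (-1/3, -4/15); meets PF at U = (5/9, 4/9)
U = P + t·(F−P) with t = -4/3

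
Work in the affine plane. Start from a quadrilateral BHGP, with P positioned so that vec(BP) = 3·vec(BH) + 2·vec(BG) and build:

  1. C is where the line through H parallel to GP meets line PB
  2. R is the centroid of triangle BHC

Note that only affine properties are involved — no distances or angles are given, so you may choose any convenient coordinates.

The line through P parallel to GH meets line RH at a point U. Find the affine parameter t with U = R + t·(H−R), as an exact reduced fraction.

t = 47/11

Choose coordinates B = (0, 0), H = (1, 0), G = (0, 1), P = (3, 2).
1. C is where the line through H parallel to GP meets line PB ⇒ C = (-1, -2/3)
2. R is the centroid of triangle BHC ⇒ R = (0, -2/9)
through P parallel to GH: direction (1, -1); meets RH at U = (47/11, 8/11)
U = R + t·(H−R) with t = 47/11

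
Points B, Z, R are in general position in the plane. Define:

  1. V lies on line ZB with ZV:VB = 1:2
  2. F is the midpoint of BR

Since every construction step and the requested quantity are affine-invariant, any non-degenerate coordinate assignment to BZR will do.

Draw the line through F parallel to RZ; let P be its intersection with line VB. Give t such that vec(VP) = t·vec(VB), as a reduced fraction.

Assign B = (0, 0), Z = (1, 0), R = (0, 1) — the answer is frame-independent, so this choice is without loss of generality.
1. V lies on line ZB with ZV:VB = 1:2 ⇒ V = (2/3, 0)
2. F is the midpoint of BR ⇒ F = (0, 1/2)
through F parallel to RZ: direction (1, -1); meets VB at P = (1/2, 0)
P = V + t·(B−V) with t = 1/4

t = 1/4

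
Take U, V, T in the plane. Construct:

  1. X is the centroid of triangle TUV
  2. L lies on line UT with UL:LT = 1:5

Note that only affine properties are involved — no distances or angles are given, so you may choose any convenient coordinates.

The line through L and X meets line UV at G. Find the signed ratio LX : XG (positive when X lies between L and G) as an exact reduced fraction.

Choose coordinates U = (0, 0), V = (1, 0), T = (0, 1).
1. X is the centroid of triangle TUV ⇒ X = (1/3, 1/3)
2. L lies on line UT with UL:LT = 1:5 ⇒ L = (0, 1/6)
line LX meets UV at G = (-1/3, 0)
X = L + t·(G−L) with t = -1, so LX:XG = -1:2

LX:XG = -1/2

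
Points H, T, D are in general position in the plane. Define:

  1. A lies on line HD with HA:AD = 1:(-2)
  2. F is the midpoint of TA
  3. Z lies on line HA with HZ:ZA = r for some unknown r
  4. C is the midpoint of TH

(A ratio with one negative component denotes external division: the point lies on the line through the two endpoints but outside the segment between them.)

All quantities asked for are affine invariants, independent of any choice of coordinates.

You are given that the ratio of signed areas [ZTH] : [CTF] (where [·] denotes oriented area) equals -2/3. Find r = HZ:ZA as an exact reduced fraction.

Choose coordinates H = (0, 0), T = (1, 0), D = (0, 1).
1. A lies on line HD with HA:AD = 1:(-2) ⇒ A = (0, -1)
2. F is the midpoint of TA ⇒ F = (1/2, -1/2)
3. With HZ:ZA = r, write λ = r/(r+1) so Z = H + λ·(A−H); Z is affine-linear in λ
4. C is the midpoint of TH ⇒ C = (1/2, 0)
Every point depending on Z is an affine combination of Z and λ-independent points, so each such coordinate is linear in λ; the λ² term in each signed area is a multiple of (A−H)×(A−H) = 0, so 2·[ZTH] and 2·[CTF] are each linear in λ. Evaluating at λ=0 and λ=1:
  2·[ZTH] = λ,   2·[CTF] = -1/4
So [ZTH]:[CTF] = (λ) / (-1/4). Setting this equal to -2/3:
  λ = -2/3·(-1/4)  ⇒  λ = 1/6
Then r = λ/(1−λ) = (1/6)/(5/6) = 1/5. Check: with r = 1/5, Z = (0, -1/6) and [ZTH]:[CTF] = -2/3 as required.

r = 1/5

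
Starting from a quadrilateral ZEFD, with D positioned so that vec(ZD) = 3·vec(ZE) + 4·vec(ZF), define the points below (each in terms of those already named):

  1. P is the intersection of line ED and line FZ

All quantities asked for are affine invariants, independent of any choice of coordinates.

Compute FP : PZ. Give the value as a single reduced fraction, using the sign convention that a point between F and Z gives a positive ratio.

Choose coordinates Z = (0, 0), E = (1, 0), F = (0, 1), D = (3, 4).
1. P is the intersection of line ED and line FZ ⇒ P = (0, -2)
P = F + t·(Z−F) with t = 3, so FP:PZ = t:(1−t) = 3:-2

FP:PZ = -3/2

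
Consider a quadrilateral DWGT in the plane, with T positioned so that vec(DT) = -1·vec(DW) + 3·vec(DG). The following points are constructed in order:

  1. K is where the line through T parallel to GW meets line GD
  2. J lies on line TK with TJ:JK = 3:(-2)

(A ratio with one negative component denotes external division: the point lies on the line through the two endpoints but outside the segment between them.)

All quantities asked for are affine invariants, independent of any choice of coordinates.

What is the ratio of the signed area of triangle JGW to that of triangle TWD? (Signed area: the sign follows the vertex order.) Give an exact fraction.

Assign D = (0, 0), W = (1, 0), G = (0, 1), T = (-1, 3) — the answer is frame-independent, so this choice is without loss of generality.
1. K is where the line through T parallel to GW meets line GD ⇒ K = (0, 2)
2. J lies on line TK with TJ:JK = 3:(-2) ⇒ J = (2, 0)
2·[JGW] = 1, 2·[TWD] = -3
[JGW]:[TWD] = 1:-3 = -1/3

[JGW]:[TWD] = -1/3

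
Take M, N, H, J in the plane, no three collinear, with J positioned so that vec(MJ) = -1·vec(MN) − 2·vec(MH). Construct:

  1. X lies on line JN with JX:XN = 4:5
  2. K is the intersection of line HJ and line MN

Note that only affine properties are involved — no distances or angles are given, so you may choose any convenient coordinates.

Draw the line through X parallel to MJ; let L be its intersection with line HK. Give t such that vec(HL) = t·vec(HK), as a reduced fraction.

t = 17/3

Choose coordinates M = (0, 0), N = (1, 0), H = (0, 1), J = (-1, -2).
1. X lies on line JN with JX:XN = 4:5 ⇒ X = (-1/9, -10/9)
2. K is the intersection of line HJ and line MN ⇒ K = (-1/3, 0)
through X parallel to MJ: direction (-1, -2); meets HK at L = (-17/9, -14/3)
L = H + t·(K−H) with t = 17/3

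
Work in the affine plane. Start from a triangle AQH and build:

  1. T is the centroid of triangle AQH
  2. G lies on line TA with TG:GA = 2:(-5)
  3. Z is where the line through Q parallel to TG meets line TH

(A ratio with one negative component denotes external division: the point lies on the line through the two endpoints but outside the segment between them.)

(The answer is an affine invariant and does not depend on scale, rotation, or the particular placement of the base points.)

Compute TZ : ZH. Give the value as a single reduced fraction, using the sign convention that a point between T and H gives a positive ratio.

TZ:ZH = -1/2

Assign A = (0, 0), Q = (1, 0), H = (0, 1) — the answer is frame-independent, so this choice is without loss of generality.
1. T is the centroid of triangle AQH ⇒ T = (1/3, 1/3)
2. G lies on line TA with TG:GA = 2:(-5) ⇒ G = (5/9, 5/9)
3. Z is where the line through Q parallel to TG meets line TH ⇒ Z = (2/3, -1/3)
Z = T + t·(H−T) with t = -1, so TZ:ZH = t:(1−t) = -1:2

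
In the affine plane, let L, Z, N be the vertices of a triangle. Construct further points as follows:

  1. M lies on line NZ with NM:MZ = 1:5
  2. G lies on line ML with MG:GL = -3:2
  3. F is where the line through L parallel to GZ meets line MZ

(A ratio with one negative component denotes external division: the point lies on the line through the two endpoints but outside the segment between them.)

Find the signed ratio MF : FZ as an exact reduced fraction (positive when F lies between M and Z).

Assign L = (0, 0), Z = (1, 0), N = (0, 1) — the answer is frame-independent, so this choice is without loss of generality.
1. M lies on line NZ with NM:MZ = 1:5 ⇒ M = (1/6, 5/6)
2. G lies on line ML with MG:GL = -3:2 ⇒ G = (-1/3, -5/3)
3. F is where the line through L parallel to GZ meets line MZ ⇒ F = (4/9, 5/9)
F = M + t·(Z−M) with t = 1/3, so MF:FZ = t:(1−t) = 1/3:2/3

MF:FZ = 1/2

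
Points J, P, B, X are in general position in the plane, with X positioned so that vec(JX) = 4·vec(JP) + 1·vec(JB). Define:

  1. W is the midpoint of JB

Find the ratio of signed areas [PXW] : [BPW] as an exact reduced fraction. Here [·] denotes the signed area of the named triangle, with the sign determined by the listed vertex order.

Set J = (0, 0), P = (1, 0), B = (0, 1), X = (4, 1); any affine frame gives the same invariant.
1. W is the midpoint of JB ⇒ W = (0, 1/2)
2·[PXW] = 5/2, 2·[BPW] = -1/2
[PXW]:[BPW] = 5/2:-1/2 = -5

[PXW]:[BPW] = -5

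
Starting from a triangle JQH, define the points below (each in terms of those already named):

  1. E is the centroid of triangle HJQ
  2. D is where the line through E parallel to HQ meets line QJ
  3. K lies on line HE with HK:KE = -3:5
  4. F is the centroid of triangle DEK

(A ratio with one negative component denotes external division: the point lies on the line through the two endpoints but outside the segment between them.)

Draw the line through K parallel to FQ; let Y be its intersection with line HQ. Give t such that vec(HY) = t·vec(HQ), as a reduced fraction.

Choose coordinates J = (0, 0), Q = (1, 0), H = (0, 1).
1. E is the centroid of triangle HJQ ⇒ E = (1/3, 1/3)
2. D is where the line through E parallel to HQ meets line QJ ⇒ D = (2/3, 0)
3. K lies on line HE with HK:KE = -3:5 ⇒ K = (-1/2, 2)
4. F is the centroid of triangle DEK ⇒ F = (1/6, 7/9)
through K parallel to FQ: direction (5/6, -7/9); meets HQ at Y = (-8, 9)
Y = H + t·(Q−H) with t = -8

t = -8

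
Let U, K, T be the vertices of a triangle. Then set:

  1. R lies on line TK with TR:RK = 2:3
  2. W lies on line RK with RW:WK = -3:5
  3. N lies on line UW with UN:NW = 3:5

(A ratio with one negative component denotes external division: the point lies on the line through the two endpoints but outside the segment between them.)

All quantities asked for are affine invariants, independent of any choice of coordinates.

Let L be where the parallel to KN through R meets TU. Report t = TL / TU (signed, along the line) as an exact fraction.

t = 4/19

Work in coordinates with U = (0, 0), K = (1, 0), T = (0, 1).
1. R lies on line TK with TR:RK = 2:3 ⇒ R = (2/5, 3/5)
2. W lies on line RK with RW:WK = -3:5 ⇒ W = (-1/2, 3/2)
3. N lies on line UW with UN:NW = 3:5 ⇒ N = (-3/16, 9/16)
through R parallel to KN: direction (-19/16, 9/16); meets TU at L = (0, 15/19)
L = T + t·(U−T) with t = 4/19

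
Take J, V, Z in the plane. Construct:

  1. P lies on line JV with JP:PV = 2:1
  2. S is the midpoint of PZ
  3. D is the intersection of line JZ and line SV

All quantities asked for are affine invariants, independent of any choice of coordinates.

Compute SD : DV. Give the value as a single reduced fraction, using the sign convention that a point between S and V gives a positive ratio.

Choose coordinates J = (0, 0), V = (1, 0), Z = (0, 1).
1. P lies on line JV with JP:PV = 2:1 ⇒ P = (2/3, 0)
2. S is the midpoint of PZ ⇒ S = (1/3, 1/2)
3. D is the intersection of line JZ and line SV ⇒ D = (0, 3/4)
D = S + t·(V−S) with t = -1/2, so SD:DV = t:(1−t) = -1/2:3/2

SD:DV = -1/3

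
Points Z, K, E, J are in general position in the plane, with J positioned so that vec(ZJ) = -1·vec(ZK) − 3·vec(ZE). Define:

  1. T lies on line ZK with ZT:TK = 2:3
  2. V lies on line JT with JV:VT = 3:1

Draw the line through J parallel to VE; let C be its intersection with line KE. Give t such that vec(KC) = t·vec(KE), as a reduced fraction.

t = 73/34

Choose coordinates Z = (0, 0), K = (1, 0), E = (0, 1), J = (-1, -3).
1. T lies on line ZK with ZT:TK = 2:3 ⇒ T = (2/5, 0)
2. V lies on line JT with JV:VT = 3:1 ⇒ V = (1/20, -3/4)
through J parallel to VE: direction (-1/20, 7/4); meets KE at C = (-39/34, 73/34)
C = K + t·(E−K) with t = 73/34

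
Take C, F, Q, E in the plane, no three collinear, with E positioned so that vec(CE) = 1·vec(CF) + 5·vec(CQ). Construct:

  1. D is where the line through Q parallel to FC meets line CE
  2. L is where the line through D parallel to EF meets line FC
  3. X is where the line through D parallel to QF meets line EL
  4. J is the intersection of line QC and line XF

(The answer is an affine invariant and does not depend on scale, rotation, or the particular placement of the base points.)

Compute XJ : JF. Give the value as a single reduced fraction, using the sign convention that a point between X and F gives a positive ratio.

Set C = (0, 0), F = (1, 0), Q = (0, 1), E = (1, 5); any affine frame gives the same invariant.
1. D is where the line through Q parallel to FC meets line CE ⇒ D = (1/5, 1)
2. L is where the line through D parallel to EF meets line FC ⇒ L = (1/5, 0)
3. X is where the line through D parallel to QF meets line EL ⇒ X = (49/145, 25/29)
4. J is the intersection of line QC and line XF ⇒ J = (0, 125/96)
J = X + t·(F−X) with t = -49/96, so XJ:JF = t:(1−t) = -49/96:145/96

XJ:JF = -49/145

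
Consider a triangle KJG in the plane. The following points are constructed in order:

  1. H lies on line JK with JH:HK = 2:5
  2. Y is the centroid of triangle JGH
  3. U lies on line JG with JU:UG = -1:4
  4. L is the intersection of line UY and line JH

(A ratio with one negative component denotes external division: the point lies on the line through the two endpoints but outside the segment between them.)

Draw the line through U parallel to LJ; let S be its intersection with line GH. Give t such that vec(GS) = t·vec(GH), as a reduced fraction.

Set K = (0, 0), J = (1, 0), G = (0, 1); any affine frame gives the same invariant.
1. H lies on line JK with JH:HK = 2:5 ⇒ H = (5/7, 0)
2. Y is the centroid of triangle JGH ⇒ Y = (4/7, 1/3)
3. U lies on line JG with JU:UG = -1:4 ⇒ U = (4/3, -1/3)
4. L is the intersection of line UY and line JH ⇒ L = (20/21, 0)
through U parallel to LJ: direction (1/21, 0); meets GH at S = (20/21, -1/3)
S = G + t·(H−G) with t = 4/3

t = 4/3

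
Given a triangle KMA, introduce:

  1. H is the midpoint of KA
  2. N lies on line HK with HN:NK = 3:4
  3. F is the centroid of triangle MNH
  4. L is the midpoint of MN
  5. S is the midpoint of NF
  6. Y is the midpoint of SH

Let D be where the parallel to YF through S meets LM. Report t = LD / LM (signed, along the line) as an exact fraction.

t = -1/3

Assign K = (0, 0), M = (1, 0), A = (0, 1) — the answer is frame-independent, so this choice is without loss of generality.
1. H is the midpoint of KA ⇒ H = (0, 1/2)
2. N lies on line HK with HN:NK = 3:4 ⇒ N = (0, 2/7)
3. F is the centroid of triangle MNH ⇒ F = (1/3, 11/42)
4. L is the midpoint of MN ⇒ L = (1/2, 1/7)
5. S is the midpoint of NF ⇒ S = (1/6, 23/84)
6. Y is the midpoint of SH ⇒ Y = (1/12, 65/168)
through S parallel to YF: direction (1/4, -1/8); meets LM at D = (1/3, 4/21)
D = L + t·(M−L) with t = -1/3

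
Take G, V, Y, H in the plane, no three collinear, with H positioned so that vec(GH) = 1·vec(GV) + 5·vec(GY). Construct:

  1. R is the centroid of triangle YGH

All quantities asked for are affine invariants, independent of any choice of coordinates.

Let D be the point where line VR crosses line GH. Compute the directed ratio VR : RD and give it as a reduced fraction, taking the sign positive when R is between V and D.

Work in coordinates with G = (0, 0), V = (1, 0), Y = (0, 1), H = (1, 5).
1. R is the centroid of triangle YGH ⇒ R = (1/3, 2)
line VR meets GH at D = (3/8, 15/8)
R = V + t·(D−V) with t = 16/15, so VR:RD = 16/15:-1/15

VR:RD = -16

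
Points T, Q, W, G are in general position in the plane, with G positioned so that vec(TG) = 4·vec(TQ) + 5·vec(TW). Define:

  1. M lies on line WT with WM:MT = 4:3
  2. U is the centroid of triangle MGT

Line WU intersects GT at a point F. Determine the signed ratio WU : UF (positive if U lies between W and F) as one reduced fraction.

Set T = (0, 0), Q = (1, 0), W = (0, 1), G = (4, 5); any affine frame gives the same invariant.
1. M lies on line WT with WM:MT = 4:3 ⇒ M = (0, 3/7)
2. U is the centroid of triangle MGT ⇒ U = (4/3, 38/21)
line WU meets GT at F = (14/9, 35/18)
U = W + t·(F−W) with t = 6/7, so WU:UF = 6/7:1/7

WU:UF = 6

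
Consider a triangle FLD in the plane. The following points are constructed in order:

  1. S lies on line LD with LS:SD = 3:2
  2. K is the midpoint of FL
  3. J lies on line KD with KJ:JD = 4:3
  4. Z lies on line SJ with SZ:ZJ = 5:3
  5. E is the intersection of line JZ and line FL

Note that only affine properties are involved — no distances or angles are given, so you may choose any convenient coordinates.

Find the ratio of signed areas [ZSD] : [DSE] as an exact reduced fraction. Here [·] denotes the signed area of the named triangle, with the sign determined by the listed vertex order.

[ZSD]:[DSE] = -5/168

Set F = (0, 0), L = (1, 0), D = (0, 1); any affine frame gives the same invariant.
1. S lies on line LD with LS:SD = 3:2 ⇒ S = (2/5, 3/5)
2. K is the midpoint of FL ⇒ K = (1/2, 0)
3. J lies on line KD with KJ:JD = 4:3 ⇒ J = (3/14, 4/7)
4. Z lies on line SJ with SZ:ZJ = 5:3 ⇒ Z = (159/560, 163/280)
5. E is the intersection of line JZ and line FL ⇒ E = (-7/2, 0)
2·[ZSD] = 3/56, 2·[DSE] = -9/5
[ZSD]:[DSE] = 3/56:-9/5 = -5/168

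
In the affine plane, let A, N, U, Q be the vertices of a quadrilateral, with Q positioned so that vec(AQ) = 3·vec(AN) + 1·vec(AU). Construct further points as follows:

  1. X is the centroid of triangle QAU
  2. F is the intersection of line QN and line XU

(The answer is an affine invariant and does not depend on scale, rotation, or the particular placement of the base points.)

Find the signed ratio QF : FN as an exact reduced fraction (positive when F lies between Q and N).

Choose coordinates A = (0, 0), N = (1, 0), U = (0, 1), Q = (3, 1).
1. X is the centroid of triangle QAU ⇒ X = (1, 2/3)
2. F is the intersection of line QN and line XU ⇒ F = (9/5, 2/5)
F = Q + t·(N−Q) with t = 3/5, so QF:FN = t:(1−t) = 3/5:2/5

QF:FN = 3/2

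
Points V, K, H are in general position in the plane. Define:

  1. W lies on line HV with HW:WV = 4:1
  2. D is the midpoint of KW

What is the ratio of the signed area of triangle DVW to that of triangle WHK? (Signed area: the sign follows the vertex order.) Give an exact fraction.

Choose coordinates V = (0, 0), K = (1, 0), H = (0, 1).
1. W lies on line HV with HW:WV = 4:1 ⇒ W = (0, 1/5)
2. D is the midpoint of KW ⇒ D = (1/2, 1/10)
2·[DVW] = -1/10, 2·[WHK] = -4/5
[DVW]:[WHK] = -1/10:-4/5 = 1/8

[DVW]:[WHK] = 1/8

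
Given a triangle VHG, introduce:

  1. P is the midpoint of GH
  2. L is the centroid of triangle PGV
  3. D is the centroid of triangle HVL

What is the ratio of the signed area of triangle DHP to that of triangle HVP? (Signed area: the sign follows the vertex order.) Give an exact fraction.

[DHP]:[HVP] = -4/9

Work in coordinates with V = (0, 0), H = (1, 0), G = (0, 1).
1. P is the midpoint of GH ⇒ P = (1/2, 1/2)
2. L is the centroid of triangle PGV ⇒ L = (1/6, 1/2)
3. D is the centroid of triangle HVL ⇒ D = (7/18, 1/6)
2·[DHP] = 2/9, 2·[HVP] = -1/2
[DHP]:[HVP] = 2/9:-1/2 = -4/9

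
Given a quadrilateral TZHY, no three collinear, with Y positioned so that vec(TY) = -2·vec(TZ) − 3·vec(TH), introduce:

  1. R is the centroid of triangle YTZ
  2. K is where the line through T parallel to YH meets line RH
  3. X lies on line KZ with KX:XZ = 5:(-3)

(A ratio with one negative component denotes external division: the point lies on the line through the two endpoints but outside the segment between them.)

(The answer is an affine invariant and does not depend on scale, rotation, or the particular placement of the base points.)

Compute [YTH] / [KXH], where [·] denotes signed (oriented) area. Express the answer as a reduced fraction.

[YTH]:[KXH] = 16/35

Set T = (0, 0), Z = (1, 0), H = (0, 1), Y = (-2, -3); any affine frame gives the same invariant.
1. R is the centroid of triangle YTZ ⇒ R = (-1/3, -1)
2. K is where the line through T parallel to YH meets line RH ⇒ K = (-1/4, -1/2)
3. X lies on line KZ with KX:XZ = 5:(-3) ⇒ X = (23/8, 3/4)
2·[YTH] = 2, 2·[KXH] = 35/8
[YTH]:[KXH] = 2:35/8 = 16/35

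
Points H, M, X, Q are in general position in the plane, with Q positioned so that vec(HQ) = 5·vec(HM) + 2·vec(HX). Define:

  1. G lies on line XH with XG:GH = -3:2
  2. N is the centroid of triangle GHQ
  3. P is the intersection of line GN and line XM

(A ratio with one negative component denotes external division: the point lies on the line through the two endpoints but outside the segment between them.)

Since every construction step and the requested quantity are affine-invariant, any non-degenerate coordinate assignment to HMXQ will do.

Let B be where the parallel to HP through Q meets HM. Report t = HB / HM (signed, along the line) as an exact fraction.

Choose coordinates H = (0, 0), M = (1, 0), X = (0, 1), Q = (5, 2).
1. G lies on line XH with XG:GH = -3:2 ⇒ G = (0, -2)
2. N is the centroid of triangle GHQ ⇒ N = (5/3, 0)
3. P is the intersection of line GN and line XM ⇒ P = (15/11, -4/11)
through Q parallel to HP: direction (15/11, -4/11); meets HM at B = (25/2, 0)
B = H + t·(M−H) with t = 25/2

t = 25/2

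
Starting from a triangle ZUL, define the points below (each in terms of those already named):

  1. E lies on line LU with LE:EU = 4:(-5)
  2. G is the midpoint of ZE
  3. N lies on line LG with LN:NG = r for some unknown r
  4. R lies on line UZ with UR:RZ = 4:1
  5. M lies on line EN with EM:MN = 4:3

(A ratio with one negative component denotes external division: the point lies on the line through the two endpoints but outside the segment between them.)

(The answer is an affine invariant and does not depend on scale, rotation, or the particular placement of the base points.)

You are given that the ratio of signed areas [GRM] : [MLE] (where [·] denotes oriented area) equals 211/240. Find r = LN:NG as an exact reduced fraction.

Set Z = (0, 0), U = (1, 0), L = (0, 1); any affine frame gives the same invariant.
1. E lies on line LU with LE:EU = 4:(-5) ⇒ E = (-4, 5)
2. G is the midpoint of ZE ⇒ G = (-2, 5/2)
3. With LN:NG = r, write λ = r/(r+1) so N = L + λ·(G−L); N is affine-linear in λ
4. R lies on line UZ with UR:RZ = 4:1 ⇒ R = (1/5, 0)
5. M lies on line EN with EM:MN = 4:3 ⇒ M is an affine combination of earlier points and hence also affine-linear in λ
Every point depending on N is an affine combination of N and λ-independent points, so each such coordinate is linear in λ; the λ² term in each signed area is a multiple of (G−L)×(G−L) = 0, so 2·[GRM] and 2·[MLE] are each linear in λ. Evaluating at λ=0 and λ=1:
  2·[GRM] = -34/35·λ + 83/70,   2·[MLE] = 8/7·λ
So [GRM]:[MLE] = (-34/35·λ + 83/70) / (8/7·λ). Setting this equal to 211/240:
  -34/35·λ + 83/70 = 211/240·(8/7·λ)  ⇒  λ = 3/5
Then r = λ/(1−λ) = (3/5)/(2/5) = 3/2. Check: with r = 3/2, N = (-6/5, 19/10) and [GRM]:[MLE] = 211/240 as required.

r = 3/2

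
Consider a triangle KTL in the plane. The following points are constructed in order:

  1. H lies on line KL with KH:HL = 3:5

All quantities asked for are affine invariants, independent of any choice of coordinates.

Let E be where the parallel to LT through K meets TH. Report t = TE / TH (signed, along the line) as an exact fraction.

Choose coordinates K = (0, 0), T = (1, 0), L = (0, 1).
1. H lies on line KL with KH:HL = 3:5 ⇒ H = (0, 3/8)
through K parallel to LT: direction (1, -1); meets TH at E = (-3/5, 3/5)
E = T + t·(H−T) with t = 8/5

t = 8/5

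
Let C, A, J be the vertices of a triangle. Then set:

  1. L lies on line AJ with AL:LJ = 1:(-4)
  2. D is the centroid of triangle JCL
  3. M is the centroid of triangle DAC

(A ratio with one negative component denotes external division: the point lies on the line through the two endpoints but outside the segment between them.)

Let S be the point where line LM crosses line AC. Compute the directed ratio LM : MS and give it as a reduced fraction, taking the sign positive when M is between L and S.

LM:MS = -11/2

Assign C = (0, 0), A = (1, 0), J = (0, 1) — the answer is frame-independent, so this choice is without loss of generality.
1. L lies on line AJ with AL:LJ = 1:(-4) ⇒ L = (4/3, -1/3)
2. D is the centroid of triangle JCL ⇒ D = (4/9, 2/9)
3. M is the centroid of triangle DAC ⇒ M = (13/27, 2/27)
line LM meets AC at S = (7/11, 0)
M = L + t·(S−L) with t = 11/9, so LM:MS = 11/9:-2/9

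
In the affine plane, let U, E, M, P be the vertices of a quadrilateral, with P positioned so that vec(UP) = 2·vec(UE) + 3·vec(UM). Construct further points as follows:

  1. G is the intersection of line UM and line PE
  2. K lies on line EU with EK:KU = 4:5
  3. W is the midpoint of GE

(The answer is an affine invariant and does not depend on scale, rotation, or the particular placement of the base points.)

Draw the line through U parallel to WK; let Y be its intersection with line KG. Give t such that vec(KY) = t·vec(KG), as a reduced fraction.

Choose coordinates U = (0, 0), E = (1, 0), M = (0, 1), P = (2, 3).
1. G is the intersection of line UM and line PE ⇒ G = (0, -3)
2. K lies on line EU with EK:KU = 4:5 ⇒ K = (5/9, 0)
3. W is the midpoint of GE ⇒ W = (1/2, -3/2)
through U parallel to WK: direction (1/18, 3/2); meets KG at Y = (-5/36, -15/4)
Y = K + t·(G−K) with t = 5/4

t = 5/4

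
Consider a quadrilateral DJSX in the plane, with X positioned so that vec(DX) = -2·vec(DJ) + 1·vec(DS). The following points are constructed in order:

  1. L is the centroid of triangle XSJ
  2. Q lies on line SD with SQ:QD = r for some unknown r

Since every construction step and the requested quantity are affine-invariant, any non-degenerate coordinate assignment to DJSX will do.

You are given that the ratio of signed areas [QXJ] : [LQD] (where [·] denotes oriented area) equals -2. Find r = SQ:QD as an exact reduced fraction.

r = 4/3

Choose coordinates D = (0, 0), J = (1, 0), S = (0, 1), X = (-2, 1).
1. L is the centroid of triangle XSJ ⇒ L = (-1/3, 2/3)
2. With SQ:QD = r, write λ = r/(r+1) so Q = S + λ·(D−S); Q is affine-linear in λ
Every point depending on Q is an affine combination of Q and λ-independent points, so each such coordinate is linear in λ; the λ² term in each signed area is a multiple of (D−S)×(D−S) = 0, so 2·[QXJ] and 2·[LQD] are each linear in λ. Evaluating at λ=0 and λ=1:
  2·[QXJ] = -3·λ + 2,   2·[LQD] = 1/3·λ − 1/3
So [QXJ]:[LQD] = (-3·λ + 2) / (1/3·λ − 1/3). Setting this equal to -2:
  -3·λ + 2 = -2·(1/3·λ − 1/3)  ⇒  λ = 4/7
Then r = λ/(1−λ) = (4/7)/(3/7) = 4/3. Check: with r = 4/3, Q = (0, 3/7) and [QXJ]:[LQD] = -2 as required.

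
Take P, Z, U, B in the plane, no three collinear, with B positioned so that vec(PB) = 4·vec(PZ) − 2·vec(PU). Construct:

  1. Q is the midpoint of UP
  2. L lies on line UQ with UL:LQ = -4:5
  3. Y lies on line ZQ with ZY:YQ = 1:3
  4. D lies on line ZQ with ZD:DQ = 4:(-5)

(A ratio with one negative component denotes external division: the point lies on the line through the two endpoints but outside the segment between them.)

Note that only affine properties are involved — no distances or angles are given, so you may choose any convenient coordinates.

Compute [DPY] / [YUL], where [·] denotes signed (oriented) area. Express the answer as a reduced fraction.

Choose coordinates P = (0, 0), Z = (1, 0), U = (0, 1), B = (4, -2).
1. Q is the midpoint of UP ⇒ Q = (0, 1/2)
2. L lies on line UQ with UL:LQ = -4:5 ⇒ L = (0, 3)
3. Y lies on line ZQ with ZY:YQ = 1:3 ⇒ Y = (3/4, 1/8)
4. D lies on line ZQ with ZD:DQ = 4:(-5) ⇒ D = (5, -2)
2·[DPY] = -17/8, 2·[YUL] = -3/2
[DPY]:[YUL] = -17/8:-3/2 = 17/12

[DPY]:[YUL] = 17/12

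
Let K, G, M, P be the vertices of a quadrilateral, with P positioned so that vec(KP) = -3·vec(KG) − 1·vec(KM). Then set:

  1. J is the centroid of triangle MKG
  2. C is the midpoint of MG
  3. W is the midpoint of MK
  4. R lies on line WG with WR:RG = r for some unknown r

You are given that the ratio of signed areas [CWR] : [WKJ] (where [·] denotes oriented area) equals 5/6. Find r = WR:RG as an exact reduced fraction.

r = 5/4

Work in coordinates with K = (0, 0), G = (1, 0), M = (0, 1), P = (-3, -1).
1. J is the centroid of triangle MKG ⇒ J = (1/3, 1/3)
2. C is the midpoint of MG ⇒ C = (1/2, 1/2)
3. W is the midpoint of MK ⇒ W = (0, 1/2)
4. With WR:RG = r, write λ = r/(r+1) so R = W + λ·(G−W); R is affine-linear in λ
Every point depending on R is an affine combination of R and λ-independent points, so each such coordinate is linear in λ; the λ² term in each signed area is a multiple of (G−W)×(G−W) = 0, so 2·[CWR] and 2·[WKJ] are each linear in λ. Evaluating at λ=0 and λ=1:
  2·[CWR] = 1/4·λ,   2·[WKJ] = 1/6
So [CWR]:[WKJ] = (1/4·λ) / (1/6). Setting this equal to 5/6:
  1/4·λ = 5/6·(1/6)  ⇒  λ = 5/9
Then r = λ/(1−λ) = (5/9)/(4/9) = 5/4. Check: with r = 5/4, R = (5/9, 2/9) and [CWR]:[WKJ] = 5/6 as required.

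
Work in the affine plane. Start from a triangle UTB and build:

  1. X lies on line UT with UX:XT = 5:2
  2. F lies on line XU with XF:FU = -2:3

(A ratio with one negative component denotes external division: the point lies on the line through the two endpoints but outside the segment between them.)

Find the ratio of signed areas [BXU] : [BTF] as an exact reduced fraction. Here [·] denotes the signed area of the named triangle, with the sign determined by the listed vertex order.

Assign U = (0, 0), T = (1, 0), B = (0, 1) — the answer is frame-independent, so this choice is without loss of generality.
1. X lies on line UT with UX:XT = 5:2 ⇒ X = (5/7, 0)
2. F lies on line XU with XF:FU = -2:3 ⇒ F = (15/7, 0)
2·[BXU] = -5/7, 2·[BTF] = 8/7
[BXU]:[BTF] = -5/7:8/7 = -5/8

[BXU]:[BTF] = -5/8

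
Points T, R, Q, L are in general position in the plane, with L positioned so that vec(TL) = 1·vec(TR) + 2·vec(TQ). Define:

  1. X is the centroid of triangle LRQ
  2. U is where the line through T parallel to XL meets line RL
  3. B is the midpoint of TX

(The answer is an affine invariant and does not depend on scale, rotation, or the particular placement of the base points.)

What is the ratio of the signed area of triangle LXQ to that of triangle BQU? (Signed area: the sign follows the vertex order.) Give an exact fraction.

Work in coordinates with T = (0, 0), R = (1, 0), Q = (0, 1), L = (1, 2).
1. X is the centroid of triangle LRQ ⇒ X = (2/3, 1)
2. U is where the line through T parallel to XL meets line RL ⇒ U = (1, 3)
3. B is the midpoint of TX ⇒ B = (1/3, 1/2)
2·[LXQ] = -2/3, 2·[BQU] = -7/6
[LXQ]:[BQU] = -2/3:-7/6 = 4/7

[LXQ]:[BQU] = 4/7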